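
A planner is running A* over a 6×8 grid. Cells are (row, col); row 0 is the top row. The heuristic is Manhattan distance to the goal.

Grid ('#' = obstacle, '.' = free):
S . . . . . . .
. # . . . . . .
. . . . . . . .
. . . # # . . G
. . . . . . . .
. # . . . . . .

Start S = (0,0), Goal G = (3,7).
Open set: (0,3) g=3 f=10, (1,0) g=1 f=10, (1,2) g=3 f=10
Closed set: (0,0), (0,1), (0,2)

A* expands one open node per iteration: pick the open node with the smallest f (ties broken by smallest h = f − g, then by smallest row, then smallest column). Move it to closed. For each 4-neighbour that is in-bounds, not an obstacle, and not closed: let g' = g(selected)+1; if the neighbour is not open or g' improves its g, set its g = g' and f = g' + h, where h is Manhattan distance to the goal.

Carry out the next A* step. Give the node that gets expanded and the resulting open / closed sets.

expanded=(0,3); open=[(0,4) g=4 f=10, (1,0) g=1 f=10, (1,2) g=3 f=10, (1,3) g=4 f=10]; closed=[(0,0), (0,1), (0,2), (0,3)]

step 1: expand (0,3) (f=10, h=7) → closed; open now [(0,4) g=4 f=10, (1,0) g=1 f=10, (1,2) g=3 f=10, (1,3) g=4 f=10]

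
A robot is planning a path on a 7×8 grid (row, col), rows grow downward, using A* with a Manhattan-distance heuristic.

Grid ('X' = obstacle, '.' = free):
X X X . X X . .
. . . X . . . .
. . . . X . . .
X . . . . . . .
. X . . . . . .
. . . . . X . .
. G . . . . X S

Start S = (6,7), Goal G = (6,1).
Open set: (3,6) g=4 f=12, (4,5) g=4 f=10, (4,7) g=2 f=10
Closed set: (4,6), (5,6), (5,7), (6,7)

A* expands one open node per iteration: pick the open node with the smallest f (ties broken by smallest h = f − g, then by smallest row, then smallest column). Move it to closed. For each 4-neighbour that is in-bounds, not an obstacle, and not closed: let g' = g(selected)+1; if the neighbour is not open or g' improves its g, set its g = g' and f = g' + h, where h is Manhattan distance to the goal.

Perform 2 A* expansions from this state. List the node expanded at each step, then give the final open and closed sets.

order=[(4,5) → (4,4)]; open=[(3,4) g=6 f=12, (3,5) g=5 f=12, (3,6) g=4 f=12, (4,3) g=6 f=10, (4,7) g=2 f=10, (5,4) g=6 f=10]; closed=[(4,4), (4,5), (4,6), (5,6), (5,7), (6,7)]

step 1: expand (4,5) (f=10, h=6) → closed; open now [(3,5) g=5 f=12, (3,6) g=4 f=12, (4,4) g=5 f=10, (4,7) g=2 f=10]
step 2: expand (4,4) (f=10, h=5) → closed; open now [(3,4) g=6 f=12, (3,5) g=5 f=12, (3,6) g=4 f=12, (4,3) g=6 f=10, (4,7) g=2 f=10, (5,4) g=6 f=10]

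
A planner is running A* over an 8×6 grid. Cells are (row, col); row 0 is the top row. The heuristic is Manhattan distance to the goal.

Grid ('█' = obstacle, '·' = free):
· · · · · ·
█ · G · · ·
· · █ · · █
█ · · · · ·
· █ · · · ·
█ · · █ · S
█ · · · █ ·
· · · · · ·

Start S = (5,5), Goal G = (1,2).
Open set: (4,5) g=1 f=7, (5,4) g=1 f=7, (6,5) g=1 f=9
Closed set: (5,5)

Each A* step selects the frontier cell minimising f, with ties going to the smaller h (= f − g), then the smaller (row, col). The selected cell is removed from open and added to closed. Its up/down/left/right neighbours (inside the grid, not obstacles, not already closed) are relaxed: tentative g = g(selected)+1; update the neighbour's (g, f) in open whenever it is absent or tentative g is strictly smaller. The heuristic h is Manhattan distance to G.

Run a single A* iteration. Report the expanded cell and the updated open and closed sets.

step 1: expand (4,5) (f=7, h=6) → closed; open now [(3,5) g=2 f=7, (4,4) g=2 f=7, (5,4) g=1 f=7, (6,5) g=1 f=9]

expanded=(4,5); open=[(3,5) g=2 f=7, (4,4) g=2 f=7, (5,4) g=1 f=7, (6,5) g=1 f=9]; closed=[(4,5), (5,5)]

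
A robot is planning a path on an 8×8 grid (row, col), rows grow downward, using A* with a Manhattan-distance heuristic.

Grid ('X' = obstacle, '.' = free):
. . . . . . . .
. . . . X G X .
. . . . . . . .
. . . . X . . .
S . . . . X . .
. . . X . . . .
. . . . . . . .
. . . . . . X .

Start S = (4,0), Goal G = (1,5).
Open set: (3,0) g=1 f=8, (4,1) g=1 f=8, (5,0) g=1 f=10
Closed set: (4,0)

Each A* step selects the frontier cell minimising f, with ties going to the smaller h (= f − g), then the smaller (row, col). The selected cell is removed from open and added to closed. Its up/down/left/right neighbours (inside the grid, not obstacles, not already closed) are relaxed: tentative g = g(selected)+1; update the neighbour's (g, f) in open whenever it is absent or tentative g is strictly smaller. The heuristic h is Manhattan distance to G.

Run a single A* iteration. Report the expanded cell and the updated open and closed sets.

expanded=(3,0); open=[(2,0) g=2 f=8, (3,1) g=2 f=8, (4,1) g=1 f=8, (5,0) g=1 f=10]; closed=[(3,0), (4,0)]

step 1: expand (3,0) (f=8, h=7) → closed; open now [(2,0) g=2 f=8, (3,1) g=2 f=8, (4,1) g=1 f=8, (5,0) g=1 f=10]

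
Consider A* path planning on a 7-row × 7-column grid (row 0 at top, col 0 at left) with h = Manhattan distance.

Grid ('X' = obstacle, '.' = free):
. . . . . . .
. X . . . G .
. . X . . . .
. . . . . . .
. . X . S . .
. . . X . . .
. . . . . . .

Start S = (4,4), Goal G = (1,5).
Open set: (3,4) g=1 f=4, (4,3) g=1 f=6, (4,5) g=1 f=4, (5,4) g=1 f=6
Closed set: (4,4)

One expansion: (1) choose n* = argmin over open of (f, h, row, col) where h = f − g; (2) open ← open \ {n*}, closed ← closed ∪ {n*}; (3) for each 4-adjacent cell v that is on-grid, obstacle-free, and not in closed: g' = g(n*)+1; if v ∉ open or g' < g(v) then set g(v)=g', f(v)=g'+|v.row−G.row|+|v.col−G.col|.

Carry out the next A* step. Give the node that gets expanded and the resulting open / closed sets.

expanded=(3,4); open=[(2,4) g=2 f=4, (3,3) g=2 f=6, (3,5) g=2 f=4, (4,3) g=1 f=6, (4,5) g=1 f=4, (5,4) g=1 f=6]; closed=[(3,4), (4,4)]

step 1: expand (3,4) (f=4, h=3) → closed; open now [(2,4) g=2 f=4, (3,3) g=2 f=6, (3,5) g=2 f=4, (4,3) g=1 f=6, (4,5) g=1 f=4, (5,4) g=1 f=6]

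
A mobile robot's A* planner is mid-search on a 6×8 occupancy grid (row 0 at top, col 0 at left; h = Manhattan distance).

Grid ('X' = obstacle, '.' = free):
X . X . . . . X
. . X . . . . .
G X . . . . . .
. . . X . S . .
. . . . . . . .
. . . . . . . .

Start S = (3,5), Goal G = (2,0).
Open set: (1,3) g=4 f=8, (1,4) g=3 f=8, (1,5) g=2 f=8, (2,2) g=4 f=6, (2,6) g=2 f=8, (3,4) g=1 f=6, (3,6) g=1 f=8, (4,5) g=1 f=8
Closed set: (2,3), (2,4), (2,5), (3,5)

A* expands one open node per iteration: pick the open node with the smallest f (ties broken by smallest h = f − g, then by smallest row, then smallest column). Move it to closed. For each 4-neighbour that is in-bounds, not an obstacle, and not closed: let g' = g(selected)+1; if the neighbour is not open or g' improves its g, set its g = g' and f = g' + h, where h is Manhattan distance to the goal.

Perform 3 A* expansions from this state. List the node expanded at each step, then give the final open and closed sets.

step 1: expand (2,2) (f=6, h=2) → closed; open now [(1,3) g=4 f=8, (1,4) g=3 f=8, (1,5) g=2 f=8, (2,6) g=2 f=8, (3,2) g=5 f=8, (3,4) g=1 f=6, (3,6) g=1 f=8, (4,5) g=1 f=8]
step 2: expand (3,4) (f=6, h=5) → closed; open now [(1,3) g=4 f=8, (1,4) g=3 f=8, (1,5) g=2 f=8, (2,6) g=2 f=8, (3,2) g=5 f=8, (3,6) g=1 f=8, (4,4) g=2 f=8, (4,5) g=1 f=8]
step 3: expand (3,2) (f=8, h=3) → closed; open now [(1,3) g=4 f=8, (1,4) g=3 f=8, (1,5) g=2 f=8, (2,6) g=2 f=8, (3,1) g=6 f=8, (3,6) g=1 f=8, (4,2) g=6 f=10, (4,4) g=2 f=8, (4,5) g=1 f=8]

order=[(2,2) → (3,4) → (3,2)]; open=[(1,3) g=4 f=8, (1,4) g=3 f=8, (1,5) g=2 f=8, (2,6) g=2 f=8, (3,1) g=6 f=8, (3,6) g=1 f=8, (4,2) g=6 f=10, (4,4) g=2 f=8, (4,5) g=1 f=8]; closed=[(2,2), (2,3), (2,4), (2,5), (3,2), (3,4), (3,5)]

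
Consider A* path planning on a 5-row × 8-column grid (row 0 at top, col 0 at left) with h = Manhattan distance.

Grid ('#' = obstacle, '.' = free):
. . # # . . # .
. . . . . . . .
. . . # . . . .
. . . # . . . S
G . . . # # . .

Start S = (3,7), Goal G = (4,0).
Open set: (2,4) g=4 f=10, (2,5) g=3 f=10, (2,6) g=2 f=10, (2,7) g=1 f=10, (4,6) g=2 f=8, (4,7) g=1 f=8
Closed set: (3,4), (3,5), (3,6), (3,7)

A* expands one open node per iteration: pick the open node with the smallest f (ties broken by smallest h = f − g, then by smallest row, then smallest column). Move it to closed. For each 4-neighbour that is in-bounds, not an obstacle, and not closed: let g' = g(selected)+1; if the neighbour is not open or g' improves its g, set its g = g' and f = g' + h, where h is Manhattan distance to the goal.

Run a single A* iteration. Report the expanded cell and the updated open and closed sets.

step 1: expand (4,6) (f=8, h=6) → closed; open now [(2,4) g=4 f=10, (2,5) g=3 f=10, (2,6) g=2 f=10, (2,7) g=1 f=10, (4,7) g=1 f=8]

expanded=(4,6); open=[(2,4) g=4 f=10, (2,5) g=3 f=10, (2,6) g=2 f=10, (2,7) g=1 f=10, (4,7) g=1 f=8]; closed=[(3,4), (3,5), (3,6), (3,7), (4,6)]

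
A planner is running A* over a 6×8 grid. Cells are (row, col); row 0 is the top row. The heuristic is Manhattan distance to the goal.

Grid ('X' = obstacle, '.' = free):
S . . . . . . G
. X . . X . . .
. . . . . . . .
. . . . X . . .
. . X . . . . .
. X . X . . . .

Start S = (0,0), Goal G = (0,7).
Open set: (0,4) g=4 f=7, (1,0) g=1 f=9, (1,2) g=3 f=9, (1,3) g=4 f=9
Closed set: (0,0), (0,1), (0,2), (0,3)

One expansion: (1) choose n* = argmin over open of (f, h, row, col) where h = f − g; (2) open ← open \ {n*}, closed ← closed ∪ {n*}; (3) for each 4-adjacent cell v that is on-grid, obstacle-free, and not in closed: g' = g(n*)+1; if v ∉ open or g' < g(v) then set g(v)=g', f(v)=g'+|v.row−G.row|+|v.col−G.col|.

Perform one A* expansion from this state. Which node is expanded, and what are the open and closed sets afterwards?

step 1: expand (0,4) (f=7, h=3) → closed; open now [(0,5) g=5 f=7, (1,0) g=1 f=9, (1,2) g=3 f=9, (1,3) g=4 f=9]

expanded=(0,4); open=[(0,5) g=5 f=7, (1,0) g=1 f=9, (1,2) g=3 f=9, (1,3) g=4 f=9]; closed=[(0,0), (0,1), (0,2), (0,3), (0,4)]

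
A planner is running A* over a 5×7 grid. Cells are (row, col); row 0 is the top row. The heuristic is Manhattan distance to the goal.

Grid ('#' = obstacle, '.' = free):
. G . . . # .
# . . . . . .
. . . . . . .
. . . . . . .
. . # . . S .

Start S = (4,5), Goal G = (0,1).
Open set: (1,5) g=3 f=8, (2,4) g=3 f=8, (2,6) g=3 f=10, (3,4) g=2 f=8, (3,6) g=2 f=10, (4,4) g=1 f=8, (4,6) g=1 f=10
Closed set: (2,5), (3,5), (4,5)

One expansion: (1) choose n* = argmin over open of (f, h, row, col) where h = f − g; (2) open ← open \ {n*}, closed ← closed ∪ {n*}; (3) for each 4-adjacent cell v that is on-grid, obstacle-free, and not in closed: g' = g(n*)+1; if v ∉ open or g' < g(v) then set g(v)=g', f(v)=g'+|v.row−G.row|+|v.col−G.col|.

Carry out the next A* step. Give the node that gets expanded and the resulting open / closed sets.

step 1: expand (1,5) (f=8, h=5) → closed; open now [(1,4) g=4 f=8, (1,6) g=4 f=10, (2,4) g=3 f=8, (2,6) g=3 f=10, (3,4) g=2 f=8, (3,6) g=2 f=10, (4,4) g=1 f=8, (4,6) g=1 f=10]

expanded=(1,5); open=[(1,4) g=4 f=8, (1,6) g=4 f=10, (2,4) g=3 f=8, (2,6) g=3 f=10, (3,4) g=2 f=8, (3,6) g=2 f=10, (4,4) g=1 f=8, (4,6) g=1 f=10]; closed=[(1,5), (2,5), (3,5), (4,5)]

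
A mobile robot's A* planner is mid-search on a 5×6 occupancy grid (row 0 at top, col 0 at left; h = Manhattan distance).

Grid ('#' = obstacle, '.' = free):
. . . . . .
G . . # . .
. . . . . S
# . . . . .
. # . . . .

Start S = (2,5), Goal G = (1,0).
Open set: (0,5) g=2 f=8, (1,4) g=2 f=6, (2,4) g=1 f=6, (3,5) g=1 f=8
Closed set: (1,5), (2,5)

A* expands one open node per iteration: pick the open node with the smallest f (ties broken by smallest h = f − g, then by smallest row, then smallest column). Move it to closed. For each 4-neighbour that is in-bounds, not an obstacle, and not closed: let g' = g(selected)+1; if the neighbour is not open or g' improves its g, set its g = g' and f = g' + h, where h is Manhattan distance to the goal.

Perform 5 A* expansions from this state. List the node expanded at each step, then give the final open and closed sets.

step 1: expand (1,4) (f=6, h=4) → closed; open now [(0,4) g=3 f=8, (0,5) g=2 f=8, (2,4) g=1 f=6, (3,5) g=1 f=8]
step 2: expand (2,4) (f=6, h=5) → closed; open now [(0,4) g=3 f=8, (0,5) g=2 f=8, (2,3) g=2 f=6, (3,4) g=2 f=8, (3,5) g=1 f=8]
step 3: expand (2,3) (f=6, h=4) → closed; open now [(0,4) g=3 f=8, (0,5) g=2 f=8, (2,2) g=3 f=6, (3,3) g=3 f=8, (3,4) g=2 f=8, (3,5) g=1 f=8]
step 4: expand (2,2) (f=6, h=3) → closed; open now [(0,4) g=3 f=8, (0,5) g=2 f=8, (1,2) g=4 f=6, (2,1) g=4 f=6, (3,2) g=4 f=8, (3,3) g=3 f=8, (3,4) g=2 f=8, (3,5) g=1 f=8]
step 5: expand (1,2) (f=6, h=2) → closed; open now [(0,2) g=5 f=8, (0,4) g=3 f=8, (0,5) g=2 f=8, (1,1) g=5 f=6, (2,1) g=4 f=6, (3,2) g=4 f=8, (3,3) g=3 f=8, (3,4) g=2 f=8, (3,5) g=1 f=8]

order=[(1,4) → (2,4) → (2,3) → (2,2) → (1,2)]; open=[(0,2) g=5 f=8, (0,4) g=3 f=8, (0,5) g=2 f=8, (1,1) g=5 f=6, (2,1) g=4 f=6, (3,2) g=4 f=8, (3,3) g=3 f=8, (3,4) g=2 f=8, (3,5) g=1 f=8]; closed=[(1,2), (1,4), (1,5), (2,2), (2,3), (2,4), (2,5)]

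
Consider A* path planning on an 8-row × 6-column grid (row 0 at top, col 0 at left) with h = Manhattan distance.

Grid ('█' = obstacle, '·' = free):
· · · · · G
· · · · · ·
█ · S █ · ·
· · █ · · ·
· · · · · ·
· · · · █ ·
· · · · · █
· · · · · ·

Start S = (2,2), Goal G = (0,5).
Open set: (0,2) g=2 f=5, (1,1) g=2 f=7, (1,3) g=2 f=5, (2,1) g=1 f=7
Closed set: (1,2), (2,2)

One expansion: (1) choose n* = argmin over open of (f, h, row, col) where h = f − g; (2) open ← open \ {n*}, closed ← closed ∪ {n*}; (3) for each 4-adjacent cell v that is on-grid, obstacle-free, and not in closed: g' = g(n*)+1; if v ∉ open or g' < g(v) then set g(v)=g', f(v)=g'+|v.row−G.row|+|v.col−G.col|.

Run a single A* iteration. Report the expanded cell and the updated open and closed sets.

step 1: expand (0,2) (f=5, h=3) → closed; open now [(0,1) g=3 f=7, (0,3) g=3 f=5, (1,1) g=2 f=7, (1,3) g=2 f=5, (2,1) g=1 f=7]

expanded=(0,2); open=[(0,1) g=3 f=7, (0,3) g=3 f=5, (1,1) g=2 f=7, (1,3) g=2 f=5, (2,1) g=1 f=7]; closed=[(0,2), (1,2), (2,2)]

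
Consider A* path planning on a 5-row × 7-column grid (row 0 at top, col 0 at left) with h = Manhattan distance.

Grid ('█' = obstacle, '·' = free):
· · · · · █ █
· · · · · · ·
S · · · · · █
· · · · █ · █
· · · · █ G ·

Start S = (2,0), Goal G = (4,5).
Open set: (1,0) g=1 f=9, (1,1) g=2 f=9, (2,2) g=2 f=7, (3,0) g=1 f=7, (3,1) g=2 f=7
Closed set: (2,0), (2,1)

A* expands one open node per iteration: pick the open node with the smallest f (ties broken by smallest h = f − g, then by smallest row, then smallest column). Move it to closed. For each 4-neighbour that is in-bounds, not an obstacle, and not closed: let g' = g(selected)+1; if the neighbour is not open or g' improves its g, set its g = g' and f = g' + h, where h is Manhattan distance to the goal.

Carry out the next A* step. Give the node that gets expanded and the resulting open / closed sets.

step 1: expand (2,2) (f=7, h=5) → closed; open now [(1,0) g=1 f=9, (1,1) g=2 f=9, (1,2) g=3 f=9, (2,3) g=3 f=7, (3,0) g=1 f=7, (3,1) g=2 f=7, (3,2) g=3 f=7]

expanded=(2,2); open=[(1,0) g=1 f=9, (1,1) g=2 f=9, (1,2) g=3 f=9, (2,3) g=3 f=7, (3,0) g=1 f=7, (3,1) g=2 f=7, (3,2) g=3 f=7]; closed=[(2,0), (2,1), (2,2)]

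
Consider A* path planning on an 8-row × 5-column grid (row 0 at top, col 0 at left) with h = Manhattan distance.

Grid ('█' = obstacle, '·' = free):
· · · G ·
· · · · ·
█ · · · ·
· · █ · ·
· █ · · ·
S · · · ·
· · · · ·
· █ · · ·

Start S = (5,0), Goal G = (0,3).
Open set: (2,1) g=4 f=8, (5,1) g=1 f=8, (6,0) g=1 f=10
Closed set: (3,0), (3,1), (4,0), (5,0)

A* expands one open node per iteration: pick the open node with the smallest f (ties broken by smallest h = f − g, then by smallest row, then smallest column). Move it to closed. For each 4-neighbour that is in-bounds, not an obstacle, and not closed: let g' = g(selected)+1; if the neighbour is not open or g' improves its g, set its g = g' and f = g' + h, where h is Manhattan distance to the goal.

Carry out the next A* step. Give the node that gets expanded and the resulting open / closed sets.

expanded=(2,1); open=[(1,1) g=5 f=8, (2,2) g=5 f=8, (5,1) g=1 f=8, (6,0) g=1 f=10]; closed=[(2,1), (3,0), (3,1), (4,0), (5,0)]

step 1: expand (2,1) (f=8, h=4) → closed; open now [(1,1) g=5 f=8, (2,2) g=5 f=8, (5,1) g=1 f=8, (6,0) g=1 f=10]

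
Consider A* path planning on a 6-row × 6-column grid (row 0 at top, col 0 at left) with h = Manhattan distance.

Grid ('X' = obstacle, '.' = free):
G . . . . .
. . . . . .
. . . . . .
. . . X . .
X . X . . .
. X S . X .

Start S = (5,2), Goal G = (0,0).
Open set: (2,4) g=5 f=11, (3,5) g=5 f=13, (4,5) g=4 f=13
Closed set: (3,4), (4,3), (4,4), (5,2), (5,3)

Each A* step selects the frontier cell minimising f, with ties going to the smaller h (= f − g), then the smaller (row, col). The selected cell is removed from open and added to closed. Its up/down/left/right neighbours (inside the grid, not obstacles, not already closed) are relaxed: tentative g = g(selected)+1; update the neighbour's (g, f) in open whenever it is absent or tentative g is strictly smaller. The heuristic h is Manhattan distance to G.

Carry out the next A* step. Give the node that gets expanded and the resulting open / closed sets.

step 1: expand (2,4) (f=11, h=6) → closed; open now [(1,4) g=6 f=11, (2,3) g=6 f=11, (2,5) g=6 f=13, (3,5) g=5 f=13, (4,5) g=4 f=13]

expanded=(2,4); open=[(1,4) g=6 f=11, (2,3) g=6 f=11, (2,5) g=6 f=13, (3,5) g=5 f=13, (4,5) g=4 f=13]; closed=[(2,4), (3,4), (4,3), (4,4), (5,2), (5,3)]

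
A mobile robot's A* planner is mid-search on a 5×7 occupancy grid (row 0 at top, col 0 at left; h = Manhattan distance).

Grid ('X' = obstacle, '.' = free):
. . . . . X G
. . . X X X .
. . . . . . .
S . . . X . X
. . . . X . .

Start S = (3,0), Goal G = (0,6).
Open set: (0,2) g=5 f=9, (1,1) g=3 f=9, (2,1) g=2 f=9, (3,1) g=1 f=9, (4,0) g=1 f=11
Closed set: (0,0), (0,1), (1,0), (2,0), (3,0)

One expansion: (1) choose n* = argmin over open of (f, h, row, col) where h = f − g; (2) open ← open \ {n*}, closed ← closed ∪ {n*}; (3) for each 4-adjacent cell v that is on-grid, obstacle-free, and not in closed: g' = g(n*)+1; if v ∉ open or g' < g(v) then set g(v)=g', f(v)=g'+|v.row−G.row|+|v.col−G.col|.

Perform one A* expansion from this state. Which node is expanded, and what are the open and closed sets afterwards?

expanded=(0,2); open=[(0,3) g=6 f=9, (1,1) g=3 f=9, (1,2) g=6 f=11, (2,1) g=2 f=9, (3,1) g=1 f=9, (4,0) g=1 f=11]; closed=[(0,0), (0,1), (0,2), (1,0), (2,0), (3,0)]

step 1: expand (0,2) (f=9, h=4) → closed; open now [(0,3) g=6 f=9, (1,1) g=3 f=9, (1,2) g=6 f=11, (2,1) g=2 f=9, (3,1) g=1 f=9, (4,0) g=1 f=11]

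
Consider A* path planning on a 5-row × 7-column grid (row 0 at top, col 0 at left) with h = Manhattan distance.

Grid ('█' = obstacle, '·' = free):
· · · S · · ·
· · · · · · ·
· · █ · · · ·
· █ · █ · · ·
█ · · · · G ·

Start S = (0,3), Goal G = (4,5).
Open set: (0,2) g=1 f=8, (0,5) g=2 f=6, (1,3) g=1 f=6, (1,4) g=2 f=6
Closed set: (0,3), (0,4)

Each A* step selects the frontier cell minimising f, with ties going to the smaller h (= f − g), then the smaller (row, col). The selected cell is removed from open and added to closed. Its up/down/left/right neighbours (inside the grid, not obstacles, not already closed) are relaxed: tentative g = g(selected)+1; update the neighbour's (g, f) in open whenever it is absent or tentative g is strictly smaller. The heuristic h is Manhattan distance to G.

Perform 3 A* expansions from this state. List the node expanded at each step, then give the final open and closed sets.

order=[(0,5) → (1,5) → (2,5)]; open=[(0,2) g=1 f=8, (0,6) g=3 f=8, (1,3) g=1 f=6, (1,4) g=2 f=6, (1,6) g=4 f=8, (2,4) g=5 f=8, (2,6) g=5 f=8, (3,5) g=5 f=6]; closed=[(0,3), (0,4), (0,5), (1,5), (2,5)]

step 1: expand (0,5) (f=6, h=4) → closed; open now [(0,2) g=1 f=8, (0,6) g=3 f=8, (1,3) g=1 f=6, (1,4) g=2 f=6, (1,5) g=3 f=6]
step 2: expand (1,5) (f=6, h=3) → closed; open now [(0,2) g=1 f=8, (0,6) g=3 f=8, (1,3) g=1 f=6, (1,4) g=2 f=6, (1,6) g=4 f=8, (2,5) g=4 f=6]
step 3: expand (2,5) (f=6, h=2) → closed; open now [(0,2) g=1 f=8, (0,6) g=3 f=8, (1,3) g=1 f=6, (1,4) g=2 f=6, (1,6) g=4 f=8, (2,4) g=5 f=8, (2,6) g=5 f=8, (3,5) g=5 f=6]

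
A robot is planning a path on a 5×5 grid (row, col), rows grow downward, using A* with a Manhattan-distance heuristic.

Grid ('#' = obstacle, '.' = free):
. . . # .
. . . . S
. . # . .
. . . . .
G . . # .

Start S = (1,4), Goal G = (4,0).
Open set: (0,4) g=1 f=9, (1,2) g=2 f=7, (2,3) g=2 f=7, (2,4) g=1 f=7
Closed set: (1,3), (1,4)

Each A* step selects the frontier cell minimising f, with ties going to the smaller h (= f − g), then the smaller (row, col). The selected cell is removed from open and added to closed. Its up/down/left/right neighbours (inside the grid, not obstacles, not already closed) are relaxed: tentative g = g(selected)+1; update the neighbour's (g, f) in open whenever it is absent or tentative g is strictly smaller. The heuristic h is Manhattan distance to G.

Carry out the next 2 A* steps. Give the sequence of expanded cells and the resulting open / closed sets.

step 1: expand (1,2) (f=7, h=5) → closed; open now [(0,2) g=3 f=9, (0,4) g=1 f=9, (1,1) g=3 f=7, (2,3) g=2 f=7, (2,4) g=1 f=7]
step 2: expand (1,1) (f=7, h=4) → closed; open now [(0,1) g=4 f=9, (0,2) g=3 f=9, (0,4) g=1 f=9, (1,0) g=4 f=7, (2,1) g=4 f=7, (2,3) g=2 f=7, (2,4) g=1 f=7]

order=[(1,2) → (1,1)]; open=[(0,1) g=4 f=9, (0,2) g=3 f=9, (0,4) g=1 f=9, (1,0) g=4 f=7, (2,1) g=4 f=7, (2,3) g=2 f=7, (2,4) g=1 f=7]; closed=[(1,1), (1,2), (1,3), (1,4)]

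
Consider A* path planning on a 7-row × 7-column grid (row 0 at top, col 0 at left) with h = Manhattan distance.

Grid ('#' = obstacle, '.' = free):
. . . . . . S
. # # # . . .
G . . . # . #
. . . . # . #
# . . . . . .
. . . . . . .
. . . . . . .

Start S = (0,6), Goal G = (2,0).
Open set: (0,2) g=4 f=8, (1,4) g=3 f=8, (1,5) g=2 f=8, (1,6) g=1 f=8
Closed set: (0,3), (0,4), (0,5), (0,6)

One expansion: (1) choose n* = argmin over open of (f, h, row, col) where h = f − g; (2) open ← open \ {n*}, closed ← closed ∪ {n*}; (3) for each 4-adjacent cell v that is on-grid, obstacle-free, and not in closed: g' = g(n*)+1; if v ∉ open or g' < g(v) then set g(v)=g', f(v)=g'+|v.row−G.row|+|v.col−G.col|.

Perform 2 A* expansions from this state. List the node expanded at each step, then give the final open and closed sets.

order=[(0,2) → (0,1)]; open=[(0,0) g=6 f=8, (1,4) g=3 f=8, (1,5) g=2 f=8, (1,6) g=1 f=8]; closed=[(0,1), (0,2), (0,3), (0,4), (0,5), (0,6)]

step 1: expand (0,2) (f=8, h=4) → closed; open now [(0,1) g=5 f=8, (1,4) g=3 f=8, (1,5) g=2 f=8, (1,6) g=1 f=8]
step 2: expand (0,1) (f=8, h=3) → closed; open now [(0,0) g=6 f=8, (1,4) g=3 f=8, (1,5) g=2 f=8, (1,6) g=1 f=8]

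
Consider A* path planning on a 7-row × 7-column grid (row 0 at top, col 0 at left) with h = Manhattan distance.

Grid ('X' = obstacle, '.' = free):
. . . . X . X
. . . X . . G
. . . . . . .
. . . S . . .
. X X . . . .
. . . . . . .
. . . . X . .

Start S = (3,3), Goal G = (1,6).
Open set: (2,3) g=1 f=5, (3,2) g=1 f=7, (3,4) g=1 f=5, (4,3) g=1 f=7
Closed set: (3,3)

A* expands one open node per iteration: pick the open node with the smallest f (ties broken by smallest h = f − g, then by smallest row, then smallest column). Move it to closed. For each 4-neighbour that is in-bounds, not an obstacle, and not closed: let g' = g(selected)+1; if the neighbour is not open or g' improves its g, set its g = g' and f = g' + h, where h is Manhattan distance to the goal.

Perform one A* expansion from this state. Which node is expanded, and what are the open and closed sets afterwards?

step 1: expand (2,3) (f=5, h=4) → closed; open now [(2,2) g=2 f=7, (2,4) g=2 f=5, (3,2) g=1 f=7, (3,4) g=1 f=5, (4,3) g=1 f=7]

expanded=(2,3); open=[(2,2) g=2 f=7, (2,4) g=2 f=5, (3,2) g=1 f=7, (3,4) g=1 f=5, (4,3) g=1 f=7]; closed=[(2,3), (3,3)]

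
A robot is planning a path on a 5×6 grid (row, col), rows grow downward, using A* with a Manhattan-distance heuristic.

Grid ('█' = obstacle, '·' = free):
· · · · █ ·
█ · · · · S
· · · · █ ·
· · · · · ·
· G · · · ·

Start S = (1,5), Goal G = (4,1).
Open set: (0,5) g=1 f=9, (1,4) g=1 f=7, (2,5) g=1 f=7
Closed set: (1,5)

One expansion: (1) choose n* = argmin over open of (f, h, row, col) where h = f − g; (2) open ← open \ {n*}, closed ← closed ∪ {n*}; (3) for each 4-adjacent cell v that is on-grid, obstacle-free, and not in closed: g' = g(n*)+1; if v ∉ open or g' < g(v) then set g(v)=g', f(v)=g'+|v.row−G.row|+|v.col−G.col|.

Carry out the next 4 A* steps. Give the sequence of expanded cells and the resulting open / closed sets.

step 1: expand (1,4) (f=7, h=6) → closed; open now [(0,5) g=1 f=9, (1,3) g=2 f=7, (2,5) g=1 f=7]
step 2: expand (1,3) (f=7, h=5) → closed; open now [(0,3) g=3 f=9, (0,5) g=1 f=9, (1,2) g=3 f=7, (2,3) g=3 f=7, (2,5) g=1 f=7]
step 3: expand (1,2) (f=7, h=4) → closed; open now [(0,2) g=4 f=9, (0,3) g=3 f=9, (0,5) g=1 f=9, (1,1) g=4 f=7, (2,2) g=4 f=7, (2,3) g=3 f=7, (2,5) g=1 f=7]
step 4: expand (1,1) (f=7, h=3) → closed; open now [(0,1) g=5 f=9, (0,2) g=4 f=9, (0,3) g=3 f=9, (0,5) g=1 f=9, (2,1) g=5 f=7, (2,2) g=4 f=7, (2,3) g=3 f=7, (2,5) g=1 f=7]

order=[(1,4) → (1,3) → (1,2) → (1,1)]; open=[(0,1) g=5 f=9, (0,2) g=4 f=9, (0,3) g=3 f=9, (0,5) g=1 f=9, (2,1) g=5 f=7, (2,2) g=4 f=7, (2,3) g=3 f=7, (2,5) g=1 f=7]; closed=[(1,1), (1,2), (1,3), (1,4), (1,5)]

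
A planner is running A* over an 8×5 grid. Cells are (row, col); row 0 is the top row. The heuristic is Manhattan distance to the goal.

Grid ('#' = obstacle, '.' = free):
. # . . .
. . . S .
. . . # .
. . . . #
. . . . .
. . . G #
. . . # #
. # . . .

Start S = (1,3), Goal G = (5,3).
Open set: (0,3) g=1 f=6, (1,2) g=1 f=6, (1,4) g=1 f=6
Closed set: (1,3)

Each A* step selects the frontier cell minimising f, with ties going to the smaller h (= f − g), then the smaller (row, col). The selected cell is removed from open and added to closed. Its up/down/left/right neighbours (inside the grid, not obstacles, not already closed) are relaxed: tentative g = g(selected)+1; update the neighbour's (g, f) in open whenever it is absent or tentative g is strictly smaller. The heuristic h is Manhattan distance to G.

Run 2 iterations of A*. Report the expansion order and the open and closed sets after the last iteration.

step 1: expand (0,3) (f=6, h=5) → closed; open now [(0,2) g=2 f=8, (0,4) g=2 f=8, (1,2) g=1 f=6, (1,4) g=1 f=6]
step 2: expand (1,2) (f=6, h=5) → closed; open now [(0,2) g=2 f=8, (0,4) g=2 f=8, (1,1) g=2 f=8, (1,4) g=1 f=6, (2,2) g=2 f=6]

order=[(0,3) → (1,2)]; open=[(0,2) g=2 f=8, (0,4) g=2 f=8, (1,1) g=2 f=8, (1,4) g=1 f=6, (2,2) g=2 f=6]; closed=[(0,3), (1,2), (1,3)]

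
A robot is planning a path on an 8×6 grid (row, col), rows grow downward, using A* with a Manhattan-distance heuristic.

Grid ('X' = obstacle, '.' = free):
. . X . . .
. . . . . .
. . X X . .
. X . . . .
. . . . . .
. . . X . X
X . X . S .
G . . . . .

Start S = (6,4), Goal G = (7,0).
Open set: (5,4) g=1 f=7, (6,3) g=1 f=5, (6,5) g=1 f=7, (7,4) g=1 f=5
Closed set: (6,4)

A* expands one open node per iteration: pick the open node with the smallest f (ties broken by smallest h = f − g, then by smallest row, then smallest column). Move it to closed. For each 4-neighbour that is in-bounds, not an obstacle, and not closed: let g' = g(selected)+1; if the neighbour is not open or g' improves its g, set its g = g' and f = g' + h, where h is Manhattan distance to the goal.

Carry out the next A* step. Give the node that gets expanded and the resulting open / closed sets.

step 1: expand (6,3) (f=5, h=4) → closed; open now [(5,4) g=1 f=7, (6,5) g=1 f=7, (7,3) g=2 f=5, (7,4) g=1 f=5]

expanded=(6,3); open=[(5,4) g=1 f=7, (6,5) g=1 f=7, (7,3) g=2 f=5, (7,4) g=1 f=5]; closed=[(6,3), (6,4)]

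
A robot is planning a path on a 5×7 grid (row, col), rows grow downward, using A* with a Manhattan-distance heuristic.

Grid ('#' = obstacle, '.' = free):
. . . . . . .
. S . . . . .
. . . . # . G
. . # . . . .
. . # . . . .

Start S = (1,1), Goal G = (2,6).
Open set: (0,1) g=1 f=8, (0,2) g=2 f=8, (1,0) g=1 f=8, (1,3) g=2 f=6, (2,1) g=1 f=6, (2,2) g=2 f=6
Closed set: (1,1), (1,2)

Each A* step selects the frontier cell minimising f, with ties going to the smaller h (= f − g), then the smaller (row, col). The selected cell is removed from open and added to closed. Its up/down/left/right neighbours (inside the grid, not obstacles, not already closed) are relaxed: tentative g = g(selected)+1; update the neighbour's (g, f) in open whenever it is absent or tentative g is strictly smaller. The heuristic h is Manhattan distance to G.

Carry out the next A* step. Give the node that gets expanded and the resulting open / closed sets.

expanded=(1,3); open=[(0,1) g=1 f=8, (0,2) g=2 f=8, (0,3) g=3 f=8, (1,0) g=1 f=8, (1,4) g=3 f=6, (2,1) g=1 f=6, (2,2) g=2 f=6, (2,3) g=3 f=6]; closed=[(1,1), (1,2), (1,3)]

step 1: expand (1,3) (f=6, h=4) → closed; open now [(0,1) g=1 f=8, (0,2) g=2 f=8, (0,3) g=3 f=8, (1,0) g=1 f=8, (1,4) g=3 f=6, (2,1) g=1 f=6, (2,2) g=2 f=6, (2,3) g=3 f=6]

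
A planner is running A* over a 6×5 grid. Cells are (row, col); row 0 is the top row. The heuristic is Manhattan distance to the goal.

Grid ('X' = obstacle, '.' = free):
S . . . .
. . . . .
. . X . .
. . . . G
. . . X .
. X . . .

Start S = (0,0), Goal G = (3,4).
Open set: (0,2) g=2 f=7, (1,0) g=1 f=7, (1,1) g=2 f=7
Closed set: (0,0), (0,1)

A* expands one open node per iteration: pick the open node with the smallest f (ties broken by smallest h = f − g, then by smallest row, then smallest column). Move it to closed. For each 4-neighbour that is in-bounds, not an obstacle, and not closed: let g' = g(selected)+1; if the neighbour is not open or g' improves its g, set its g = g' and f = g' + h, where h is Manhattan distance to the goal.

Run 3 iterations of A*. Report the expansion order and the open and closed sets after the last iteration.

step 1: expand (0,2) (f=7, h=5) → closed; open now [(0,3) g=3 f=7, (1,0) g=1 f=7, (1,1) g=2 f=7, (1,2) g=3 f=7]
step 2: expand (0,3) (f=7, h=4) → closed; open now [(0,4) g=4 f=7, (1,0) g=1 f=7, (1,1) g=2 f=7, (1,2) g=3 f=7, (1,3) g=4 f=7]
step 3: expand (0,4) (f=7, h=3) → closed; open now [(1,0) g=1 f=7, (1,1) g=2 f=7, (1,2) g=3 f=7, (1,3) g=4 f=7, (1,4) g=5 f=7]

order=[(0,2) → (0,3) → (0,4)]; open=[(1,0) g=1 f=7, (1,1) g=2 f=7, (1,2) g=3 f=7, (1,3) g=4 f=7, (1,4) g=5 f=7]; closed=[(0,0), (0,1), (0,2), (0,3), (0,4)]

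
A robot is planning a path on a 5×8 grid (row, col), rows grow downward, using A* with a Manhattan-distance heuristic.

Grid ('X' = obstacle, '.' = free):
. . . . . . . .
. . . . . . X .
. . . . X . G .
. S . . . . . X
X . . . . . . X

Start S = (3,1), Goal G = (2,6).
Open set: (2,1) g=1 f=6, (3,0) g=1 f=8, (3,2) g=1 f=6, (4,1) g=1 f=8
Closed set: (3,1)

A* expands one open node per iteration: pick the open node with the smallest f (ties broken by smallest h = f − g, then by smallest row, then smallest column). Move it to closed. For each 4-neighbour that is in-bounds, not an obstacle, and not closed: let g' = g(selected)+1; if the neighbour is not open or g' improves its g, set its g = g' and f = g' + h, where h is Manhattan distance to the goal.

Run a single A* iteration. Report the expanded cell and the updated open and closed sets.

step 1: expand (2,1) (f=6, h=5) → closed; open now [(1,1) g=2 f=8, (2,0) g=2 f=8, (2,2) g=2 f=6, (3,0) g=1 f=8, (3,2) g=1 f=6, (4,1) g=1 f=8]

expanded=(2,1); open=[(1,1) g=2 f=8, (2,0) g=2 f=8, (2,2) g=2 f=6, (3,0) g=1 f=8, (3,2) g=1 f=6, (4,1) g=1 f=8]; closed=[(2,1), (3,1)]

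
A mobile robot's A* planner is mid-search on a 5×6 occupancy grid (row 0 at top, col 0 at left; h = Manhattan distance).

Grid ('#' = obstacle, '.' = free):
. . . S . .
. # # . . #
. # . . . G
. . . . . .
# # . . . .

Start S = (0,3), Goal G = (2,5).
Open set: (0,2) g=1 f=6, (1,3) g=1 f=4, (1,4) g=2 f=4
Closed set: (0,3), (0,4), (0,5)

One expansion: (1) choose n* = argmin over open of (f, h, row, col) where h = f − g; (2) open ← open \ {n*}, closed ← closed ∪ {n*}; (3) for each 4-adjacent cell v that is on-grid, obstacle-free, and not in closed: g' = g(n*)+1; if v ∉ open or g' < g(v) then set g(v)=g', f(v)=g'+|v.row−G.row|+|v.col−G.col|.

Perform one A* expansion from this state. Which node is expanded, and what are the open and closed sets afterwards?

step 1: expand (1,4) (f=4, h=2) → closed; open now [(0,2) g=1 f=6, (1,3) g=1 f=4, (2,4) g=3 f=4]

expanded=(1,4); open=[(0,2) g=1 f=6, (1,3) g=1 f=4, (2,4) g=3 f=4]; closed=[(0,3), (0,4), (0,5), (1,4)]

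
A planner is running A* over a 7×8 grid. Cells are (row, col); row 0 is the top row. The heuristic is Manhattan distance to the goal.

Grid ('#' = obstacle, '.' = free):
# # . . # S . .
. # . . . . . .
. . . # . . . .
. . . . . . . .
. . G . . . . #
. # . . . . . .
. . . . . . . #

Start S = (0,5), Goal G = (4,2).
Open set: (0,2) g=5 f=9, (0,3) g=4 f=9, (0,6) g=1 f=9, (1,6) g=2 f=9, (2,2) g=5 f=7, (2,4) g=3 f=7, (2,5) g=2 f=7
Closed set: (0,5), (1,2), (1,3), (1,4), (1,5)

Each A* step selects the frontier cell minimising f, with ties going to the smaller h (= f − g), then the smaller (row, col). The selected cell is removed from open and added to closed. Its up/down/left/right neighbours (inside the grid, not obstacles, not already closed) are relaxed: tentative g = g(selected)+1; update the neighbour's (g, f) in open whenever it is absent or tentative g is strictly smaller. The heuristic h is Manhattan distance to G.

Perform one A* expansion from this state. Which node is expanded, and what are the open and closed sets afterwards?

expanded=(2,2); open=[(0,2) g=5 f=9, (0,3) g=4 f=9, (0,6) g=1 f=9, (1,6) g=2 f=9, (2,1) g=6 f=9, (2,4) g=3 f=7, (2,5) g=2 f=7, (3,2) g=6 f=7]; closed=[(0,5), (1,2), (1,3), (1,4), (1,5), (2,2)]

step 1: expand (2,2) (f=7, h=2) → closed; open now [(0,2) g=5 f=9, (0,3) g=4 f=9, (0,6) g=1 f=9, (1,6) g=2 f=9, (2,1) g=6 f=9, (2,4) g=3 f=7, (2,5) g=2 f=7, (3,2) g=6 f=7]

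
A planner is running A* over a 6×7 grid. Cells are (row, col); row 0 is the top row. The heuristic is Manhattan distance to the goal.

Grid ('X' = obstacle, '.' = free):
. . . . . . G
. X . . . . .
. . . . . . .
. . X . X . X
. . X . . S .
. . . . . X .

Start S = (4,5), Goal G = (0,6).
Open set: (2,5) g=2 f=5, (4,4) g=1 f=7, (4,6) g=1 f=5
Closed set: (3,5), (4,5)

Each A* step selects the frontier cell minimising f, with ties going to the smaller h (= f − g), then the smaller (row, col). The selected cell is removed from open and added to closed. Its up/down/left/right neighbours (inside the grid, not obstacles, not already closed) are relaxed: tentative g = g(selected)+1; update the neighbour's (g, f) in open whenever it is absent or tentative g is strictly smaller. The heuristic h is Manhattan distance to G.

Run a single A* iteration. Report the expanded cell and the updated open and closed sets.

step 1: expand (2,5) (f=5, h=3) → closed; open now [(1,5) g=3 f=5, (2,4) g=3 f=7, (2,6) g=3 f=5, (4,4) g=1 f=7, (4,6) g=1 f=5]

expanded=(2,5); open=[(1,5) g=3 f=5, (2,4) g=3 f=7, (2,6) g=3 f=5, (4,4) g=1 f=7, (4,6) g=1 f=5]; closed=[(2,5), (3,5), (4,5)]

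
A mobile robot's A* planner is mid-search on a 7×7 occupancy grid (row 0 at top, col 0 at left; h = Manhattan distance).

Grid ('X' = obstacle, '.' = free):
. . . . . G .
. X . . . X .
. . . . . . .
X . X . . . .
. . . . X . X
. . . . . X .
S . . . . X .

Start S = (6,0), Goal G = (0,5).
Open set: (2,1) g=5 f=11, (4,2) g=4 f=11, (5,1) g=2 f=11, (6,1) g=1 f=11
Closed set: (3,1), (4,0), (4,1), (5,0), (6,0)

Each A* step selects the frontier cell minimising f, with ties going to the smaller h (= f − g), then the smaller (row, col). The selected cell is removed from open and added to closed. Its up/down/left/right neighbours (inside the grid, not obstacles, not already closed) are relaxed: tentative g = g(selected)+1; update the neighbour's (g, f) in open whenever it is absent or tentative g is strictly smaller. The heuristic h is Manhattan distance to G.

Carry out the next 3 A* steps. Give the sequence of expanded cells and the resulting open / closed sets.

step 1: expand (2,1) (f=11, h=6) → closed; open now [(2,0) g=6 f=13, (2,2) g=6 f=11, (4,2) g=4 f=11, (5,1) g=2 f=11, (6,1) g=1 f=11]
step 2: expand (2,2) (f=11, h=5) → closed; open now [(1,2) g=7 f=11, (2,0) g=6 f=13, (2,3) g=7 f=11, (4,2) g=4 f=11, (5,1) g=2 f=11, (6,1) g=1 f=11]
step 3: expand (1,2) (f=11, h=4) → closed; open now [(0,2) g=8 f=11, (1,3) g=8 f=11, (2,0) g=6 f=13, (2,3) g=7 f=11, (4,2) g=4 f=11, (5,1) g=2 f=11, (6,1) g=1 f=11]

order=[(2,1) → (2,2) → (1,2)]; open=[(0,2) g=8 f=11, (1,3) g=8 f=11, (2,0) g=6 f=13, (2,3) g=7 f=11, (4,2) g=4 f=11, (5,1) g=2 f=11, (6,1) g=1 f=11]; closed=[(1,2), (2,1), (2,2), (3,1), (4,0), (4,1), (5,0), (6,0)]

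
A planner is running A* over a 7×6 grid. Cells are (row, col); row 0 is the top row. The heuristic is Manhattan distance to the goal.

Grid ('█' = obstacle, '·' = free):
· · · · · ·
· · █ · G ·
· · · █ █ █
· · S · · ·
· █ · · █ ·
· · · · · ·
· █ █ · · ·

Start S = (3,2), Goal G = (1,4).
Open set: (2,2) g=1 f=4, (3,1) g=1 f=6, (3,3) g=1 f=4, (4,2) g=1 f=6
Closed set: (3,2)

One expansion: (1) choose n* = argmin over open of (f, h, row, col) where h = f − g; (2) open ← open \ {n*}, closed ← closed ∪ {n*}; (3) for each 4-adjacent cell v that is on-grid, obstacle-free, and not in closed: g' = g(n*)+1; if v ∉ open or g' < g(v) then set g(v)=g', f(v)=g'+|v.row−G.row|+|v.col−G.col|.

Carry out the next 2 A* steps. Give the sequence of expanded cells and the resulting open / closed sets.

order=[(2,2) → (3,3)]; open=[(2,1) g=2 f=6, (3,1) g=1 f=6, (3,4) g=2 f=4, (4,2) g=1 f=6, (4,3) g=2 f=6]; closed=[(2,2), (3,2), (3,3)]

step 1: expand (2,2) (f=4, h=3) → closed; open now [(2,1) g=2 f=6, (3,1) g=1 f=6, (3,3) g=1 f=4, (4,2) g=1 f=6]
step 2: expand (3,3) (f=4, h=3) → closed; open now [(2,1) g=2 f=6, (3,1) g=1 f=6, (3,4) g=2 f=4, (4,2) g=1 f=6, (4,3) g=2 f=6]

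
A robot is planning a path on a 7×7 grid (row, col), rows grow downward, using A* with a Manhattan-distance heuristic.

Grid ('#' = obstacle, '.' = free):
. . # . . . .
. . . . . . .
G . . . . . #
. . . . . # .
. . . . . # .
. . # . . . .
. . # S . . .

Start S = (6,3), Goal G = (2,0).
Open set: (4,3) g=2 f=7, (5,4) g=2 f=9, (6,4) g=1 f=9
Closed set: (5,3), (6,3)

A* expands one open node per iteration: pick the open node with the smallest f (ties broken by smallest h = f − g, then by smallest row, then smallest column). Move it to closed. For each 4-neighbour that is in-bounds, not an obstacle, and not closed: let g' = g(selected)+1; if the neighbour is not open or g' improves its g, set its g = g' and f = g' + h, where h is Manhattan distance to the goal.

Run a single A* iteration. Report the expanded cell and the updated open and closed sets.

expanded=(4,3); open=[(3,3) g=3 f=7, (4,2) g=3 f=7, (4,4) g=3 f=9, (5,4) g=2 f=9, (6,4) g=1 f=9]; closed=[(4,3), (5,3), (6,3)]

step 1: expand (4,3) (f=7, h=5) → closed; open now [(3,3) g=3 f=7, (4,2) g=3 f=7, (4,4) g=3 f=9, (5,4) g=2 f=9, (6,4) g=1 f=9]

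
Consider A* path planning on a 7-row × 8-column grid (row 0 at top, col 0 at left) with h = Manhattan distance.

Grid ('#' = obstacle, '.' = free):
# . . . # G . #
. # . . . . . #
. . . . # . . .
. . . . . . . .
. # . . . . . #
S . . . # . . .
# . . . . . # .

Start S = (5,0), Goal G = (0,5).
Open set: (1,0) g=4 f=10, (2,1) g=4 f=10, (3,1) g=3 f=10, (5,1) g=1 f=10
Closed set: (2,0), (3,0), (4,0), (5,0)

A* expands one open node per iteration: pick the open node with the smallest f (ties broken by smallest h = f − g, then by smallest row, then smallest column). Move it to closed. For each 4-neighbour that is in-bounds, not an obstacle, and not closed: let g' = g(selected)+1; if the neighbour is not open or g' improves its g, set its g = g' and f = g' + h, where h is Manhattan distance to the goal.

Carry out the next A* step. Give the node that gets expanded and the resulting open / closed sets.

step 1: expand (1,0) (f=10, h=6) → closed; open now [(2,1) g=4 f=10, (3,1) g=3 f=10, (5,1) g=1 f=10]

expanded=(1,0); open=[(2,1) g=4 f=10, (3,1) g=3 f=10, (5,1) g=1 f=10]; closed=[(1,0), (2,0), (3,0), (4,0), (5,0)]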